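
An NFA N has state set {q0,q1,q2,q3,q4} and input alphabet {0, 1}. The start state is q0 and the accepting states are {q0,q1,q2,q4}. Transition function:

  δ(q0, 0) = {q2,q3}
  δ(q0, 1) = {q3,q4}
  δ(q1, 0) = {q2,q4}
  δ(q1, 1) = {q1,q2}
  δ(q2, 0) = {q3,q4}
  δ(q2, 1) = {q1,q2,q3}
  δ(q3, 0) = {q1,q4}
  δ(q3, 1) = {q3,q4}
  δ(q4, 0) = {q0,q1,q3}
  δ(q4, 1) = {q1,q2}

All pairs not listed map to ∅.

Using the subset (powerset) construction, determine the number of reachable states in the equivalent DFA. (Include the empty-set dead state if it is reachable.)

7

Start state of the DFA: {q0}.
{q0} --0--> {q2,q3}  [new]
{q0} --1--> {q3,q4}  [new]
{q2,q3} --0--> {q1,q3,q4}  [new]
{q2,q3} --1--> {q1,q2,q3,q4}  [new]
{q3,q4} --0--> {q0,q1,q3,q4}  [new]
{q3,q4} --1--> {q1,q2,q3,q4}  [seen]
{q1,q3,q4} --0--> {q0,q1,q2,q3,q4}  [new]
{q1,q3,q4} --1--> {q1,q2,q3,q4}  [seen]
{q1,q2,q3,q4} --0--> {q0,q1,q2,q3,q4}  [seen]
{q1,q2,q3,q4} --1--> {q1,q2,q3,q4}  [seen]
{q0,q1,q3,q4} --0--> {q0,q1,q2,q3,q4}  [seen]
{q0,q1,q3,q4} --1--> {q1,q2,q3,q4}  [seen]
{q0,q1,q2,q3,q4} --0--> {q0,q1,q2,q3,q4}  [seen]
{q0,q1,q2,q3,q4} --1--> {q1,q2,q3,q4}  [seen]
Reachable DFA states: {q0}, {q2,q3}, {q3,q4}, {q1,q3,q4}, {q1,q2,q3,q4}, {q0,q1,q3,q4}, {q0,q1,q2,q3,q4}.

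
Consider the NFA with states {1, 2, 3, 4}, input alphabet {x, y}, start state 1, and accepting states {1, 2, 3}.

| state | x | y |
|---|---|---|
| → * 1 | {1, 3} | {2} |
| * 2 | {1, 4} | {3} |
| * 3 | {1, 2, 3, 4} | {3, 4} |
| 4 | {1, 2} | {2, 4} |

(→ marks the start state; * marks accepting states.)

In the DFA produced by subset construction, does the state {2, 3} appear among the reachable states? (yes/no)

Start state of the DFA: {1}.
{1} --x--> {1, 3}  [new]
{1} --y--> {2}  [new]
{1, 3} --x--> {1, 2, 3, 4}  [new]
{1, 3} --y--> {2, 3, 4}  [new]
{2} --x--> {1, 4}  [new]
{2} --y--> {3}  [new]
{1, 2, 3, 4} --x--> {1, 2, 3, 4}  [seen]
{1, 2, 3, 4} --y--> {2, 3, 4}  [seen]
{2, 3, 4} --x--> {1, 2, 3, 4}  [seen]
{2, 3, 4} --y--> {2, 3, 4}  [seen]
{1, 4} --x--> {1, 2, 3}  [new]
{1, 4} --y--> {2, 4}  [new]
{3} --x--> {1, 2, 3, 4}  [seen]
{3} --y--> {3, 4}  [new]
{1, 2, 3} --x--> {1, 2, 3, 4}  [seen]
{1, 2, 3} --y--> {2, 3, 4}  [seen]
{2, 4} --x--> {1, 2, 4}  [new]
{2, 4} --y--> {2, 3, 4}  [seen]
{3, 4} --x--> {1, 2, 3, 4}  [seen]
{3, 4} --y--> {2, 3, 4}  [seen]
{1, 2, 4} --x--> {1, 2, 3, 4}  [seen]
{1, 2, 4} --y--> {2, 3, 4}  [seen]
Reachable DFA states: {1}, {1, 3}, {2}, {1, 2, 3, 4}, {2, 3, 4}, {1, 4}, {3}, {1, 2, 3}, {2, 4}, {3, 4}, {1, 2, 4}.
{2, 3} is not among them.

no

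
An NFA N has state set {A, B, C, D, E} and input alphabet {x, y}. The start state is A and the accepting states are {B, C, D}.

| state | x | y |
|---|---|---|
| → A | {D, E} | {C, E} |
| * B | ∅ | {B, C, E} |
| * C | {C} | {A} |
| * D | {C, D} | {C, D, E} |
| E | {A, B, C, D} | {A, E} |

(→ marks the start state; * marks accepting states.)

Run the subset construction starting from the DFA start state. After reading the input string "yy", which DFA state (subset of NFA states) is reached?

Start: {A}.
δ(A,y) = {C, E}.
Union: {C, E}.
After y: {C, E}.
δ(C,y) = {A}; δ(E,y) = {A, E}.
Union: {A, E}.
After y: {A, E}.

{A, E}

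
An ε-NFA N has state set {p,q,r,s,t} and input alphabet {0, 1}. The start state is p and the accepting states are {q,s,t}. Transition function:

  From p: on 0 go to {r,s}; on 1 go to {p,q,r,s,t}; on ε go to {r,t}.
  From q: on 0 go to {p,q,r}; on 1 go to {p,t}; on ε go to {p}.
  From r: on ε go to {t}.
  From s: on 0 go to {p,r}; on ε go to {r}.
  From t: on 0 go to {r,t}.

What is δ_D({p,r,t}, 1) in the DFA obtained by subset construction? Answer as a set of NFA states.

{p,q,r,s,t}

δ(p,1) = {p,q,r,s,t}; δ(r,1) = ∅; δ(t,1) = ∅.
Union: {p,q,r,s,t}.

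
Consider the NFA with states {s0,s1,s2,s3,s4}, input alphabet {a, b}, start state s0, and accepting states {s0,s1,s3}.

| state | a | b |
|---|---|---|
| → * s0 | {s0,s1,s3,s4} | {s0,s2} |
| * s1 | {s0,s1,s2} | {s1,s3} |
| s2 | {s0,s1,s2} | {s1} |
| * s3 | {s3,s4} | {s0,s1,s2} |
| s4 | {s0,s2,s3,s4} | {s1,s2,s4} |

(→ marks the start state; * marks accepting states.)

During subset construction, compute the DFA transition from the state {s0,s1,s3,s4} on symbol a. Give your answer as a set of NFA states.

δ(s0,a) = {s0,s1,s3,s4}; δ(s1,a) = {s0,s1,s2}; δ(s3,a) = {s3,s4}; δ(s4,a) = {s0,s2,s3,s4}.
Union: {s0,s1,s2,s3,s4}.

{s0,s1,s2,s3,s4}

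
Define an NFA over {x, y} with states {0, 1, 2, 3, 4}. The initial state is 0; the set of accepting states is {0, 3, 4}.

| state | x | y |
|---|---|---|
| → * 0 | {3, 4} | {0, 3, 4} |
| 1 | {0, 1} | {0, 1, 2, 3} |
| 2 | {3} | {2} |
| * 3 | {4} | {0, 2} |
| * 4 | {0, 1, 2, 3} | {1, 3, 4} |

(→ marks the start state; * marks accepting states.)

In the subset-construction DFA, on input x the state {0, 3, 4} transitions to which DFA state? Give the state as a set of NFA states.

δ(0,x) = {3, 4}; δ(3,x) = {4}; δ(4,x) = {0, 1, 2, 3}.
Union: {0, 1, 2, 3, 4}.

{0, 1, 2, 3, 4}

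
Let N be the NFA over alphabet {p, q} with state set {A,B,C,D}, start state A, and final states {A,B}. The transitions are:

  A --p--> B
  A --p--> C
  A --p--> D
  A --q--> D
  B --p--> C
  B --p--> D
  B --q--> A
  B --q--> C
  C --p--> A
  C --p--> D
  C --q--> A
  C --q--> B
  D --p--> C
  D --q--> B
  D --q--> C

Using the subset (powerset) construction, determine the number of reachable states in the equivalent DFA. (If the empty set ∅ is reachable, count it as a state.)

10

Start state of the DFA: {A}.
{A} --p--> {B,C,D}  [new]
{A} --q--> {D}  [new]
{B,C,D} --p--> {A,C,D}  [new]
{B,C,D} --q--> {A,B,C}  [new]
{D} --p--> {C}  [new]
{D} --q--> {B,C}  [new]
{A,C,D} --p--> {A,B,C,D}  [new]
{A,C,D} --q--> {A,B,C,D}  [seen]
{A,B,C} --p--> {A,B,C,D}  [seen]
{A,B,C} --q--> {A,B,C,D}  [seen]
{C} --p--> {A,D}  [new]
{C} --q--> {A,B}  [new]
{B,C} --p--> {A,C,D}  [seen]
{B,C} --q--> {A,B,C}  [seen]
{A,B,C,D} --p--> {A,B,C,D}  [seen]
{A,B,C,D} --q--> {A,B,C,D}  [seen]
{A,D} --p--> {B,C,D}  [seen]
{A,D} --q--> {B,C,D}  [seen]
{A,B} --p--> {B,C,D}  [seen]
{A,B} --q--> {A,C,D}  [seen]
Reachable DFA states: {A}, {B,C,D}, {D}, {A,C,D}, {A,B,C}, {C}, {B,C}, {A,B,C,D}, {A,D}, {A,B}.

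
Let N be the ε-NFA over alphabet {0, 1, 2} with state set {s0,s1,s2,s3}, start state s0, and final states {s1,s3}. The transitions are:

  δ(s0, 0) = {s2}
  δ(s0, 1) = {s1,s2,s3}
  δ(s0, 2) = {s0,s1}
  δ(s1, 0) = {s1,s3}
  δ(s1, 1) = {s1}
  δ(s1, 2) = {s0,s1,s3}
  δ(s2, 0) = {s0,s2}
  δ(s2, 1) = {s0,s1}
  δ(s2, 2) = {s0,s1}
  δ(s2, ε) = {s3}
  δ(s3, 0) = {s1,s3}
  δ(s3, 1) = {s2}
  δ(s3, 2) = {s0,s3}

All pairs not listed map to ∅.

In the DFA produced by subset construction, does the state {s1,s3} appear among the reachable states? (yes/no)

Start state of the DFA: {s0} (ε-closure of the NFA start).
{s0} --0--> {s2,s3}  [new]
{s0} --1--> {s1,s2,s3}  [new]
{s0} --2--> {s0,s1}  [new]
{s2,s3} --0--> {s0,s1,s2,s3}  [new]
{s2,s3} --1--> {s0,s1,s2,s3}  [seen]
{s2,s3} --2--> {s0,s1,s3}  [new]
{s1,s2,s3} --0--> {s0,s1,s2,s3}  [seen]
{s1,s2,s3} --1--> {s0,s1,s2,s3}  [seen]
{s1,s2,s3} --2--> {s0,s1,s3}  [seen]
{s0,s1} --0--> {s1,s2,s3}  [seen]
{s0,s1} --1--> {s1,s2,s3}  [seen]
{s0,s1} --2--> {s0,s1,s3}  [seen]
{s0,s1,s2,s3} --0--> {s0,s1,s2,s3}  [seen]
{s0,s1,s2,s3} --1--> {s0,s1,s2,s3}  [seen]
{s0,s1,s2,s3} --2--> {s0,s1,s3}  [seen]
{s0,s1,s3} --0--> {s1,s2,s3}  [seen]
{s0,s1,s3} --1--> {s1,s2,s3}  [seen]
{s0,s1,s3} --2--> {s0,s1,s3}  [seen]
Reachable DFA states: {s0}, {s2,s3}, {s1,s2,s3}, {s0,s1}, {s0,s1,s2,s3}, {s0,s1,s3}.
{s1,s3} is not among them.

no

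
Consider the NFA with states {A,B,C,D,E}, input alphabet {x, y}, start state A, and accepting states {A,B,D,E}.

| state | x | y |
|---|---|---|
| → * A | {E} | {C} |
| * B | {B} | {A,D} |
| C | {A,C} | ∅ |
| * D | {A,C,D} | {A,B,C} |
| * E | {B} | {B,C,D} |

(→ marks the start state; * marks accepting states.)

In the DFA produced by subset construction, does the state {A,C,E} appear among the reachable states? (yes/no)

Start state of the DFA: {A}.
{A} --x--> {E}  [new]
{A} --y--> {C}  [new]
{E} --x--> {B}  [new]
{E} --y--> {B,C,D}  [new]
{C} --x--> {A,C}  [new]
{C} --y--> ∅  [new]
{B} --x--> {B}  [seen]
{B} --y--> {A,D}  [new]
{B,C,D} --x--> {A,B,C,D}  [new]
{B,C,D} --y--> {A,B,C,D}  [seen]
{A,C} --x--> {A,C,E}  [new]
{A,C} --y--> {C}  [seen]
∅ --x--> ∅  [seen]
∅ --y--> ∅  [seen]
{A,D} --x--> {A,C,D,E}  [new]
{A,D} --y--> {A,B,C}  [new]
{A,B,C,D} --x--> {A,B,C,D,E}  [new]
{A,B,C,D} --y--> {A,B,C,D}  [seen]
{A,C,E} --x--> {A,B,C,E}  [new]
{A,C,E} --y--> {B,C,D}  [seen]
{A,C,D,E} --x--> {A,B,C,D,E}  [seen]
{A,C,D,E} --y--> {A,B,C,D}  [seen]
{A,B,C} --x--> {A,B,C,E}  [seen]
{A,B,C} --y--> {A,C,D}  [new]
{A,B,C,D,E} --x--> {A,B,C,D,E}  [seen]
{A,B,C,D,E} --y--> {A,B,C,D}  [seen]
{A,B,C,E} --x--> {A,B,C,E}  [seen]
{A,B,C,E} --y--> {A,B,C,D}  [seen]
{A,C,D} --x--> {A,C,D,E}  [seen]
{A,C,D} --y--> {A,B,C}  [seen]
Reachable DFA states: {A}, {E}, {C}, {B}, {B,C,D}, {A,C}, ∅, {A,D}, {A,B,C,D}, {A,C,E}, {A,C,D,E}, {A,B,C}, {A,B,C,D,E}, {A,B,C,E}, {A,C,D}.
{A,C,E} is among them.

yes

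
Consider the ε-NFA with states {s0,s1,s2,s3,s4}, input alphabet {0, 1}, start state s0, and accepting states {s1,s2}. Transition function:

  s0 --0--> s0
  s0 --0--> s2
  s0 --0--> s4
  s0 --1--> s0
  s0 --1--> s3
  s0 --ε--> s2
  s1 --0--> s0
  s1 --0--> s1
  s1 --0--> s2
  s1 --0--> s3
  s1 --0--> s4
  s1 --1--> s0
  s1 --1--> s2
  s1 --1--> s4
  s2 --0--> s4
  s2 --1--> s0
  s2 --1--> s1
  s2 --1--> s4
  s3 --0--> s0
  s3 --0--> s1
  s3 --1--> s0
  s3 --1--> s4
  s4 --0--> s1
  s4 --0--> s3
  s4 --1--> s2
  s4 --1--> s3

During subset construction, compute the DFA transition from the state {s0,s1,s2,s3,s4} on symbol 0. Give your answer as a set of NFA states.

{s0,s1,s2,s3,s4}

δ(s0,0) = {s0,s2,s4}; δ(s1,0) = {s0,s1,s2,s3,s4}; δ(s2,0) = {s4}; δ(s3,0) = {s0,s1}; δ(s4,0) = {s1,s3}.
Union: {s0,s1,s2,s3,s4}.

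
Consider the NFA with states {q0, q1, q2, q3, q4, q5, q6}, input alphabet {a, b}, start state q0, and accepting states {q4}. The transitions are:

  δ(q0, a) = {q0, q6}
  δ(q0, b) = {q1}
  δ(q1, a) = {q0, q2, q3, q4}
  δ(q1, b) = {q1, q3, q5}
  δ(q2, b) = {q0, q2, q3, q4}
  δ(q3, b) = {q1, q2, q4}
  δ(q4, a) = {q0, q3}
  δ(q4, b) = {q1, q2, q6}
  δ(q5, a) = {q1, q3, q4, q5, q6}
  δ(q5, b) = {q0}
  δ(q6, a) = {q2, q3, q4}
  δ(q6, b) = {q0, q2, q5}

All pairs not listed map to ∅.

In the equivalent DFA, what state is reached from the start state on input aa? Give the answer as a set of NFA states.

Start: {q0}.
δ(q0,a) = {q0, q6}.
Union: {q0, q6}.
After a: {q0, q6}.
δ(q0,a) = {q0, q6}; δ(q6,a) = {q2, q3, q4}.
Union: {q0, q2, q3, q4, q6}.
After a: {q0, q2, q3, q4, q6}.

{q0, q2, q3, q4, q6}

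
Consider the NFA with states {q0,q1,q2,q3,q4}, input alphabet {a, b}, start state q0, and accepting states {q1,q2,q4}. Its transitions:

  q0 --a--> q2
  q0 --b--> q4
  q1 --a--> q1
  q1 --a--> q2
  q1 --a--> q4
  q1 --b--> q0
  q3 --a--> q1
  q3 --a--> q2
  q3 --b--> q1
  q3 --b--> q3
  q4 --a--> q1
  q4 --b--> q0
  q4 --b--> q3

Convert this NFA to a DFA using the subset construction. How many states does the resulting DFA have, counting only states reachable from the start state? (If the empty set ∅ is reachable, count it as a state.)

11

Start state of the DFA: {q0}.
{q0} --a--> {q2}  [new]
{q0} --b--> {q4}  [new]
{q2} --a--> ∅  [new]
{q2} --b--> ∅  [seen]
{q4} --a--> {q1}  [new]
{q4} --b--> {q0,q3}  [new]
∅ --a--> ∅  [seen]
∅ --b--> ∅  [seen]
{q1} --a--> {q1,q2,q4}  [new]
{q1} --b--> {q0}  [seen]
{q0,q3} --a--> {q1,q2}  [new]
{q0,q3} --b--> {q1,q3,q4}  [new]
{q1,q2,q4} --a--> {q1,q2,q4}  [seen]
{q1,q2,q4} --b--> {q0,q3}  [seen]
{q1,q2} --a--> {q1,q2,q4}  [seen]
{q1,q2} --b--> {q0}  [seen]
{q1,q3,q4} --a--> {q1,q2,q4}  [seen]
{q1,q3,q4} --b--> {q0,q1,q3}  [new]
{q0,q1,q3} --a--> {q1,q2,q4}  [seen]
{q0,q1,q3} --b--> {q0,q1,q3,q4}  [new]
{q0,q1,q3,q4} --a--> {q1,q2,q4}  [seen]
{q0,q1,q3,q4} --b--> {q0,q1,q3,q4}  [seen]
Reachable DFA states: {q0}, {q2}, {q4}, ∅, {q1}, {q0,q3}, {q1,q2,q4}, {q1,q2}, {q1,q3,q4}, {q0,q1,q3}, {q0,q1,q3,q4}.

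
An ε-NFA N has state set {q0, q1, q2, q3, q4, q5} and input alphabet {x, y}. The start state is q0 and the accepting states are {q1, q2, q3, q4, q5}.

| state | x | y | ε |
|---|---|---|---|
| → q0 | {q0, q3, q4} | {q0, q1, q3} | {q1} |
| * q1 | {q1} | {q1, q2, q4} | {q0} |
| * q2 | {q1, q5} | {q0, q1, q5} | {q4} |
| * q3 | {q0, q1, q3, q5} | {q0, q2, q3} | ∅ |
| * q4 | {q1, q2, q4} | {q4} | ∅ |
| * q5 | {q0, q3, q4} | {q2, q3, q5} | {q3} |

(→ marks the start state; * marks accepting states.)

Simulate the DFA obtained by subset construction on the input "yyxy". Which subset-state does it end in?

Start: {q0, q1}.
δ(q0,y) = {q0, q1, q3}; δ(q1,y) = {q1, q2, q4}.
Union: {q0, q1, q2, q3, q4}.
After y: {q0, q1, q2, q3, q4}.
δ(q0,y) = {q0, q1, q3}; δ(q1,y) = {q1, q2, q4}; δ(q2,y) = {q0, q1, q5}; δ(q3,y) = {q0, q2, q3}; δ(q4,y) = {q4}.
Union: {q0, q1, q2, q3, q4, q5}.
After y: {q0, q1, q2, q3, q4, q5}.
δ(q0,x) = {q0, q3, q4}; δ(q1,x) = {q1}; δ(q2,x) = {q1, q5}; δ(q3,x) = {q0, q1, q3, q5}; δ(q4,x) = {q1, q2, q4}; δ(q5,x) = {q0, q3, q4}.
Union: {q0, q1, q2, q3, q4, q5}.
After x: {q0, q1, q2, q3, q4, q5}.
δ(q0,y) = {q0, q1, q3}; δ(q1,y) = {q1, q2, q4}; δ(q2,y) = {q0, q1, q5}; δ(q3,y) = {q0, q2, q3}; δ(q4,y) = {q4}; δ(q5,y) = {q2, q3, q5}.
Union: {q0, q1, q2, q3, q4, q5}.
After y: {q0, q1, q2, q3, q4, q5}.

{q0, q1, q2, q3, q4, q5}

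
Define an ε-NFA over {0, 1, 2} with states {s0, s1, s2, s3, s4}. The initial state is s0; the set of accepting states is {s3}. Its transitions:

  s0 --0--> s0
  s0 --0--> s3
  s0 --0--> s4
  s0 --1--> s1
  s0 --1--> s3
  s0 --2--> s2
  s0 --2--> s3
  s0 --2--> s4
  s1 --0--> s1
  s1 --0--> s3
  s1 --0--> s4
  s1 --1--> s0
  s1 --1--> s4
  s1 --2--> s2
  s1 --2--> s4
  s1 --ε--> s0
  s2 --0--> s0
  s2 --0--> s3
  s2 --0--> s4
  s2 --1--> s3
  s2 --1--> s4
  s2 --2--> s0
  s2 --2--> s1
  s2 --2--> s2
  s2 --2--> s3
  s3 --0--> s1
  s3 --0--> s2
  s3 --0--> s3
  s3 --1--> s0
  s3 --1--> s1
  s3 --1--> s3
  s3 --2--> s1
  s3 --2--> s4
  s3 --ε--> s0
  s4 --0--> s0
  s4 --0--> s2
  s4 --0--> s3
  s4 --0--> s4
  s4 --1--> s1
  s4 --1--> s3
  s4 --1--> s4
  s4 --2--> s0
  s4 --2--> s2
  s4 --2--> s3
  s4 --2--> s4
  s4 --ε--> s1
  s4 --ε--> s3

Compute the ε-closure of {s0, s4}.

Begin with {s0, s4}.
s4 →ε {s1, s3}; add s1, s3.
ε-closure = {s0, s1, s3, s4}.

{s0, s1, s3, s4}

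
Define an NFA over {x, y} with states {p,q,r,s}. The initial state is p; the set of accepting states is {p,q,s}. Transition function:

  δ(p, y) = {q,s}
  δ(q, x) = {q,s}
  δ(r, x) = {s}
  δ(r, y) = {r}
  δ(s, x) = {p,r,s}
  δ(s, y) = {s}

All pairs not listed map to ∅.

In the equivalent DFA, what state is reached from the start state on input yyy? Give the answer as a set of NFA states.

Start: {p}.
δ(p,y) = {q,s}.
Union: {q,s}.
After y: {q,s}.
δ(q,y) = ∅; δ(s,y) = {s}.
Union: {s}.
After y: {s}.
δ(s,y) = {s}.
Union: {s}.
After y: {s}.

{s}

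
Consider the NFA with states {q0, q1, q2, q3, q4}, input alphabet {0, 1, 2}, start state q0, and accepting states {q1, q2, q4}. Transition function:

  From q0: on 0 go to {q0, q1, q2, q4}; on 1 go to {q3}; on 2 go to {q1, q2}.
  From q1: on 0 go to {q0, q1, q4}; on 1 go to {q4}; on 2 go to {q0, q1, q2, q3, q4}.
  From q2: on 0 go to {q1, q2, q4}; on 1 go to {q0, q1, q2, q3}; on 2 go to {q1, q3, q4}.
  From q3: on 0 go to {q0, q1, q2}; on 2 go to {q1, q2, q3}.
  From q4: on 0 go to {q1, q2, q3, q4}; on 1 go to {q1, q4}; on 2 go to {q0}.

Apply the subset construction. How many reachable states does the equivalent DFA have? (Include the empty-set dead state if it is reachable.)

8

Start state of the DFA: {q0}.
{q0} --0--> {q0, q1, q2, q4}  [new]
{q0} --1--> {q3}  [new]
{q0} --2--> {q1, q2}  [new]
{q0, q1, q2, q4} --0--> {q0, q1, q2, q3, q4}  [new]
{q0, q1, q2, q4} --1--> {q0, q1, q2, q3, q4}  [seen]
{q0, q1, q2, q4} --2--> {q0, q1, q2, q3, q4}  [seen]
{q3} --0--> {q0, q1, q2}  [new]
{q3} --1--> ∅  [new]
{q3} --2--> {q1, q2, q3}  [new]
{q1, q2} --0--> {q0, q1, q2, q4}  [seen]
{q1, q2} --1--> {q0, q1, q2, q3, q4}  [seen]
{q1, q2} --2--> {q0, q1, q2, q3, q4}  [seen]
{q0, q1, q2, q3, q4} --0--> {q0, q1, q2, q3, q4}  [seen]
{q0, q1, q2, q3, q4} --1--> {q0, q1, q2, q3, q4}  [seen]
{q0, q1, q2, q3, q4} --2--> {q0, q1, q2, q3, q4}  [seen]
{q0, q1, q2} --0--> {q0, q1, q2, q4}  [seen]
{q0, q1, q2} --1--> {q0, q1, q2, q3, q4}  [seen]
{q0, q1, q2} --2--> {q0, q1, q2, q3, q4}  [seen]
∅ --0--> ∅  [seen]
∅ --1--> ∅  [seen]
∅ --2--> ∅  [seen]
{q1, q2, q3} --0--> {q0, q1, q2, q4}  [seen]
{q1, q2, q3} --1--> {q0, q1, q2, q3, q4}  [seen]
{q1, q2, q3} --2--> {q0, q1, q2, q3, q4}  [seen]
Reachable DFA states: {q0}, {q0, q1, q2, q4}, {q3}, {q1, q2}, {q0, q1, q2, q3, q4}, {q0, q1, q2}, ∅, {q1, q2, q3}.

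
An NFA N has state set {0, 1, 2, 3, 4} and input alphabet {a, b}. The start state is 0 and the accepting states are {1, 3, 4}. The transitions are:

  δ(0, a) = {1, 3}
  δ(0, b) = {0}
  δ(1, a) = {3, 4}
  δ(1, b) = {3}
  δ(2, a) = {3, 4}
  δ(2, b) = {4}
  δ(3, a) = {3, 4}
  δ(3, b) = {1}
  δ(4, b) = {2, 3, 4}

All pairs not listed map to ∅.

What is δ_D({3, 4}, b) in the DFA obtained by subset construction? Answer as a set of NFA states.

{1, 2, 3, 4}

δ(3,b) = {1}; δ(4,b) = {2, 3, 4}.
Union: {1, 2, 3, 4}.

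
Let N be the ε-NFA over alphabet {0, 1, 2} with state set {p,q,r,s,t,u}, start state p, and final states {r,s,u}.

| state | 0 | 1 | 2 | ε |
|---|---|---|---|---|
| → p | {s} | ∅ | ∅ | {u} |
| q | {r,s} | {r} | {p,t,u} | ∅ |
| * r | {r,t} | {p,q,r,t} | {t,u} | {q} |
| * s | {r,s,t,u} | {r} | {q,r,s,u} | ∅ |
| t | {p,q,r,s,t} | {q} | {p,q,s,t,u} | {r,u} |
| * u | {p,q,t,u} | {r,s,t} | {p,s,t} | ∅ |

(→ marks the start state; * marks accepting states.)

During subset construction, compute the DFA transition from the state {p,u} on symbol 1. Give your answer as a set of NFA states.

δ(p,1) = ∅; δ(u,1) = {r,s,t}.
Union: {r,s,t}.
ε-closure gives {q,r,s,t,u}.

{q,r,s,t,u}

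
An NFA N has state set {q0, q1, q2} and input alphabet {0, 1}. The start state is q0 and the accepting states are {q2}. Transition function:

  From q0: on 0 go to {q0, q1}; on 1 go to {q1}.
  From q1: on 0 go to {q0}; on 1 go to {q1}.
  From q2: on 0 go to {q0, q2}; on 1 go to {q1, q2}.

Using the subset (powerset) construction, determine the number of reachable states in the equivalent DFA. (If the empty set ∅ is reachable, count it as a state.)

Start state of the DFA: {q0}.
{q0} --0--> {q0, q1}  [new]
{q0} --1--> {q1}  [new]
{q0, q1} --0--> {q0, q1}  [seen]
{q0, q1} --1--> {q1}  [seen]
{q1} --0--> {q0}  [seen]
{q1} --1--> {q1}  [seen]
Reachable DFA states: {q0}, {q0, q1}, {q1}.

3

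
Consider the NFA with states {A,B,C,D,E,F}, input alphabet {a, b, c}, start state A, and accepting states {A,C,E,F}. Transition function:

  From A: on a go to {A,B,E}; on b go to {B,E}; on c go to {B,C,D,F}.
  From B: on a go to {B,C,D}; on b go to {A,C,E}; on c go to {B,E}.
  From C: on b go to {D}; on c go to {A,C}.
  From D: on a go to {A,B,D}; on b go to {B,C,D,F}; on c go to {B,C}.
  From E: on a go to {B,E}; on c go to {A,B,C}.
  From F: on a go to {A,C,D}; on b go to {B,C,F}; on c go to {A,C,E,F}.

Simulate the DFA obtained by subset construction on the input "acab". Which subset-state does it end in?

Start: {A}.
δ(A,a) = {A,B,E}.
Union: {A,B,E}.
After a: {A,B,E}.
δ(A,c) = {B,C,D,F}; δ(B,c) = {B,E}; δ(E,c) = {A,B,C}.
Union: {A,B,C,D,E,F}.
After c: {A,B,C,D,E,F}.
δ(A,a) = {A,B,E}; δ(B,a) = {B,C,D}; δ(C,a) = ∅; δ(D,a) = {A,B,D}; δ(E,a) = {B,E}; δ(F,a) = {A,C,D}.
Union: {A,B,C,D,E}.
After a: {A,B,C,D,E}.
δ(A,b) = {B,E}; δ(B,b) = {A,C,E}; δ(C,b) = {D}; δ(D,b) = {B,C,D,F}; δ(E,b) = ∅.
Union: {A,B,C,D,E,F}.
After b: {A,B,C,D,E,F}.

{A,B,C,D,E,F}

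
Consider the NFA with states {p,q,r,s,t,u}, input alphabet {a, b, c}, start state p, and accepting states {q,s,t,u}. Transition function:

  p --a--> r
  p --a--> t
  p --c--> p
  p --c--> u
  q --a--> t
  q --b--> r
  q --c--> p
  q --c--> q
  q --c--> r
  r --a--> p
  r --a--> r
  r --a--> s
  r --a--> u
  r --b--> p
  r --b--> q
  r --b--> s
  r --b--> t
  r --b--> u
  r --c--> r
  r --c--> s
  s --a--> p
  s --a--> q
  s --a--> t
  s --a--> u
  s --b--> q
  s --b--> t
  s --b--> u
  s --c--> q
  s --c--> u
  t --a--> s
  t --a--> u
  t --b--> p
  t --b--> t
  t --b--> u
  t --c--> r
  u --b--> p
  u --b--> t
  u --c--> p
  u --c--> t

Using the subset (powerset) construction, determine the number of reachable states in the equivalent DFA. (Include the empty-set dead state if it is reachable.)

Start state of the DFA: {p}.
{p} --a--> {r,t}  [new]
{p} --b--> ∅  [new]
{p} --c--> {p,u}  [new]
{r,t} --a--> {p,r,s,u}  [new]
{r,t} --b--> {p,q,s,t,u}  [new]
{r,t} --c--> {r,s}  [new]
∅ --a--> ∅  [seen]
∅ --b--> ∅  [seen]
∅ --c--> ∅  [seen]
{p,u} --a--> {r,t}  [seen]
{p,u} --b--> {p,t}  [new]
{p,u} --c--> {p,t,u}  [new]
{p,r,s,u} --a--> {p,q,r,s,t,u}  [new]
{p,r,s,u} --b--> {p,q,s,t,u}  [seen]
{p,r,s,u} --c--> {p,q,r,s,t,u}  [seen]
{p,q,s,t,u} --a--> {p,q,r,s,t,u}  [seen]
{p,q,s,t,u} --b--> {p,q,r,t,u}  [new]
{p,q,s,t,u} --c--> {p,q,r,t,u}  [seen]
{r,s} --a--> {p,q,r,s,t,u}  [seen]
{r,s} --b--> {p,q,s,t,u}  [seen]
{r,s} --c--> {q,r,s,u}  [new]
{p,t} --a--> {r,s,t,u}  [new]
{p,t} --b--> {p,t,u}  [seen]
{p,t} --c--> {p,r,u}  [new]
{p,t,u} --a--> {r,s,t,u}  [seen]
{p,t,u} --b--> {p,t,u}  [seen]
{p,t,u} --c--> {p,r,t,u}  [new]
{p,q,r,s,t,u} --a--> {p,q,r,s,t,u}  [seen]
{p,q,r,s,t,u} --b--> {p,q,r,s,t,u}  [seen]
{p,q,r,s,t,u} --c--> {p,q,r,s,t,u}  [seen]
{p,q,r,t,u} --a--> {p,r,s,t,u}  [new]
{p,q,r,t,u} --b--> {p,q,r,s,t,u}  [seen]
{p,q,r,t,u} --c--> {p,q,r,s,t,u}  [seen]
{q,r,s,u} --a--> {p,q,r,s,t,u}  [seen]
{q,r,s,u} --b--> {p,q,r,s,t,u}  [seen]
{q,r,s,u} --c--> {p,q,r,s,t,u}  [seen]
{r,s,t,u} --a--> {p,q,r,s,t,u}  [seen]
{r,s,t,u} --b--> {p,q,s,t,u}  [seen]
{r,s,t,u} --c--> {p,q,r,s,t,u}  [seen]
{p,r,u} --a--> {p,r,s,t,u}  [seen]
{p,r,u} --b--> {p,q,s,t,u}  [seen]
{p,r,u} --c--> {p,r,s,t,u}  [seen]
{p,r,t,u} --a--> {p,r,s,t,u}  [seen]
{p,r,t,u} --b--> {p,q,s,t,u}  [seen]
{p,r,t,u} --c--> {p,r,s,t,u}  [seen]
{p,r,s,t,u} --a--> {p,q,r,s,t,u}  [seen]
{p,r,s,t,u} --b--> {p,q,s,t,u}  [seen]
{p,r,s,t,u} --c--> {p,q,r,s,t,u}  [seen]
Reachable DFA states: {p}, {r,t}, ∅, {p,u}, {p,r,s,u}, {p,q,s,t,u}, {r,s}, {p,t}, {p,t,u}, {p,q,r,s,t,u}, {p,q,r,t,u}, {q,r,s,u}, {r,s,t,u}, {p,r,u}, {p,r,t,u}, {p,r,s,t,u}.

16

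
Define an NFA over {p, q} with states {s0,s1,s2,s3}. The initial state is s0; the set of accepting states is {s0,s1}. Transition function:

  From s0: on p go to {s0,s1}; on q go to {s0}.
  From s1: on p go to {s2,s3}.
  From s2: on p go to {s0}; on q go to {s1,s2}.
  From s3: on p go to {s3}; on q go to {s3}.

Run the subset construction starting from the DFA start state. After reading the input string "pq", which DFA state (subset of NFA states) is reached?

Start: {s0}.
δ(s0,p) = {s0,s1}.
Union: {s0,s1}.
After p: {s0,s1}.
δ(s0,q) = {s0}; δ(s1,q) = ∅.
Union: {s0}.
After q: {s0}.

{s0}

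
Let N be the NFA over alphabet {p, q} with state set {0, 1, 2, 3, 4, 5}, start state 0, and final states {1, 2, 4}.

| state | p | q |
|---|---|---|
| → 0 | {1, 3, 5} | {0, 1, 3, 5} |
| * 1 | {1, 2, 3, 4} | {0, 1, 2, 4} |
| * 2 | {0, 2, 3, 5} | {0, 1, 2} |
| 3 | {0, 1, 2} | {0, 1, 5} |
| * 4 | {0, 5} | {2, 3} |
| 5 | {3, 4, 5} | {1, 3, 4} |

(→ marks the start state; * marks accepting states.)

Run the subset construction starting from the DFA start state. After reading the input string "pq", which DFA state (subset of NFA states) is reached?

{0, 1, 2, 3, 4, 5}

Start: {0}.
δ(0,p) = {1, 3, 5}.
Union: {1, 3, 5}.
After p: {1, 3, 5}.
δ(1,q) = {0, 1, 2, 4}; δ(3,q) = {0, 1, 5}; δ(5,q) = {1, 3, 4}.
Union: {0, 1, 2, 3, 4, 5}.
After q: {0, 1, 2, 3, 4, 5}.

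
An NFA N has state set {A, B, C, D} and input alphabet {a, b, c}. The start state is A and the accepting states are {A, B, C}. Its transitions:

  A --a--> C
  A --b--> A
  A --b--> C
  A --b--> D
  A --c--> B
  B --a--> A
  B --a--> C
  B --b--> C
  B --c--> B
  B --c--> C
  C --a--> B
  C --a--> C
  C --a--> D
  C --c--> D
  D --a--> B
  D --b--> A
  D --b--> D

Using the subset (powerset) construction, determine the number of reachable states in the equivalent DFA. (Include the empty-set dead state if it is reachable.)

Start state of the DFA: {A}.
{A} --a--> {C}  [new]
{A} --b--> {A, C, D}  [new]
{A} --c--> {B}  [new]
{C} --a--> {B, C, D}  [new]
{C} --b--> ∅  [new]
{C} --c--> {D}  [new]
{A, C, D} --a--> {B, C, D}  [seen]
{A, C, D} --b--> {A, C, D}  [seen]
{A, C, D} --c--> {B, D}  [new]
{B} --a--> {A, C}  [new]
{B} --b--> {C}  [seen]
{B} --c--> {B, C}  [new]
{B, C, D} --a--> {A, B, C, D}  [new]
{B, C, D} --b--> {A, C, D}  [seen]
{B, C, D} --c--> {B, C, D}  [seen]
∅ --a--> ∅  [seen]
∅ --b--> ∅  [seen]
∅ --c--> ∅  [seen]
{D} --a--> {B}  [seen]
{D} --b--> {A, D}  [new]
{D} --c--> ∅  [seen]
{B, D} --a--> {A, B, C}  [new]
{B, D} --b--> {A, C, D}  [seen]
{B, D} --c--> {B, C}  [seen]
{A, C} --a--> {B, C, D}  [seen]
{A, C} --b--> {A, C, D}  [seen]
{A, C} --c--> {B, D}  [seen]
{B, C} --a--> {A, B, C, D}  [seen]
{B, C} --b--> {C}  [seen]
{B, C} --c--> {B, C, D}  [seen]
{A, B, C, D} --a--> {A, B, C, D}  [seen]
{A, B, C, D} --b--> {A, C, D}  [seen]
{A, B, C, D} --c--> {B, C, D}  [seen]
{A, D} --a--> {B, C}  [seen]
{A, D} --b--> {A, C, D}  [seen]
{A, D} --c--> {B}  [seen]
{A, B, C} --a--> {A, B, C, D}  [seen]
{A, B, C} --b--> {A, C, D}  [seen]
{A, B, C} --c--> {B, C, D}  [seen]
Reachable DFA states: {A}, {C}, {A, C, D}, {B}, {B, C, D}, ∅, {D}, {B, D}, {A, C}, {B, C}, {A, B, C, D}, {A, D}, {A, B, C}.

13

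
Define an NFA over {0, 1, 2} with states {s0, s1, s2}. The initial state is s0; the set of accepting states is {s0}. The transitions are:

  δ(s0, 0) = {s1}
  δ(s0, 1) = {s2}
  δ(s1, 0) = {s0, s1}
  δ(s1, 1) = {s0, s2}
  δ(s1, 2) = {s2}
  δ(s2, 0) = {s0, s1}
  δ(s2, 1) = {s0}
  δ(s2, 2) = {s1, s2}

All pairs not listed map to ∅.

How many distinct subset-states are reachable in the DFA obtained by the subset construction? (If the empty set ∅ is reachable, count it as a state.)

7

Start state of the DFA: {s0}.
{s0} --0--> {s1}  [new]
{s0} --1--> {s2}  [new]
{s0} --2--> ∅  [new]
{s1} --0--> {s0, s1}  [new]
{s1} --1--> {s0, s2}  [new]
{s1} --2--> {s2}  [seen]
{s2} --0--> {s0, s1}  [seen]
{s2} --1--> {s0}  [seen]
{s2} --2--> {s1, s2}  [new]
∅ --0--> ∅  [seen]
∅ --1--> ∅  [seen]
∅ --2--> ∅  [seen]
{s0, s1} --0--> {s0, s1}  [seen]
{s0, s1} --1--> {s0, s2}  [seen]
{s0, s1} --2--> {s2}  [seen]
{s0, s2} --0--> {s0, s1}  [seen]
{s0, s2} --1--> {s0, s2}  [seen]
{s0, s2} --2--> {s1, s2}  [seen]
{s1, s2} --0--> {s0, s1}  [seen]
{s1, s2} --1--> {s0, s2}  [seen]
{s1, s2} --2--> {s1, s2}  [seen]
Reachable DFA states: {s0}, {s1}, {s2}, ∅, {s0, s1}, {s0, s2}, {s1, s2}.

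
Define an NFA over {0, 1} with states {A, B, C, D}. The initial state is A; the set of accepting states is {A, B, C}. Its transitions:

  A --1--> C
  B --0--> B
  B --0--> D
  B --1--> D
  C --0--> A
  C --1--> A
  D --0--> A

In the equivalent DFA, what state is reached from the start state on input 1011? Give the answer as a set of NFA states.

{A}

Start: {A}.
δ(A,1) = {C}.
Union: {C}.
After 1: {C}.
δ(C,0) = {A}.
Union: {A}.
After 0: {A}.
δ(A,1) = {C}.
Union: {C}.
After 1: {C}.
δ(C,1) = {A}.
Union: {A}.
After 1: {A}.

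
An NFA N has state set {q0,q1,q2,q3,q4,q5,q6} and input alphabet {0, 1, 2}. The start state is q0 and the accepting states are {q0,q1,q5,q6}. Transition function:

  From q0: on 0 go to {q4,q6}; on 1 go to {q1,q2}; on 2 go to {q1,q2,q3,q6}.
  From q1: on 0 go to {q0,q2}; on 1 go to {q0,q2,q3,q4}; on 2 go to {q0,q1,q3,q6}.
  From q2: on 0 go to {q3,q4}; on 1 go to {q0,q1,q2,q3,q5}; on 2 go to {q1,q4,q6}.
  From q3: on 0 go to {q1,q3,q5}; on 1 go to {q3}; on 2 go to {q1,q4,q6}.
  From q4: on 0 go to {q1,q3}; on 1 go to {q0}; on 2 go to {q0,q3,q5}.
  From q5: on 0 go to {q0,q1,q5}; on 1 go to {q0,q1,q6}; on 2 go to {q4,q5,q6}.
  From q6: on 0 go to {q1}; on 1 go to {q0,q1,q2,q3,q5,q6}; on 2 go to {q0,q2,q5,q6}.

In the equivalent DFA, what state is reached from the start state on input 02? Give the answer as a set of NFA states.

{q0,q2,q3,q5,q6}

Start: {q0}.
δ(q0,0) = {q4,q6}.
Union: {q4,q6}.
After 0: {q4,q6}.
δ(q4,2) = {q0,q3,q5}; δ(q6,2) = {q0,q2,q5,q6}.
Union: {q0,q2,q3,q5,q6}.
After 2: {q0,q2,q3,q5,q6}.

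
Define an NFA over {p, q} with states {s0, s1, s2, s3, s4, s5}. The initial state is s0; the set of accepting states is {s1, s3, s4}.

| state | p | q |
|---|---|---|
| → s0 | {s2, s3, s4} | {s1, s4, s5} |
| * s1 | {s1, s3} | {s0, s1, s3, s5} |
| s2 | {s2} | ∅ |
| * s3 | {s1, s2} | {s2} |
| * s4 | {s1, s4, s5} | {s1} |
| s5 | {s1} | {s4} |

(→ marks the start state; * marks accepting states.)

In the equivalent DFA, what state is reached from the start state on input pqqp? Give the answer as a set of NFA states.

Start: {s0}.
δ(s0,p) = {s2, s3, s4}.
Union: {s2, s3, s4}.
After p: {s2, s3, s4}.
δ(s2,q) = ∅; δ(s3,q) = {s2}; δ(s4,q) = {s1}.
Union: {s1, s2}.
After q: {s1, s2}.
δ(s1,q) = {s0, s1, s3, s5}; δ(s2,q) = ∅.
Union: {s0, s1, s3, s5}.
After q: {s0, s1, s3, s5}.
δ(s0,p) = {s2, s3, s4}; δ(s1,p) = {s1, s3}; δ(s3,p) = {s1, s2}; δ(s5,p) = {s1}.
Union: {s1, s2, s3, s4}.
After p: {s1, s2, s3, s4}.

{s1, s2, s3, s4}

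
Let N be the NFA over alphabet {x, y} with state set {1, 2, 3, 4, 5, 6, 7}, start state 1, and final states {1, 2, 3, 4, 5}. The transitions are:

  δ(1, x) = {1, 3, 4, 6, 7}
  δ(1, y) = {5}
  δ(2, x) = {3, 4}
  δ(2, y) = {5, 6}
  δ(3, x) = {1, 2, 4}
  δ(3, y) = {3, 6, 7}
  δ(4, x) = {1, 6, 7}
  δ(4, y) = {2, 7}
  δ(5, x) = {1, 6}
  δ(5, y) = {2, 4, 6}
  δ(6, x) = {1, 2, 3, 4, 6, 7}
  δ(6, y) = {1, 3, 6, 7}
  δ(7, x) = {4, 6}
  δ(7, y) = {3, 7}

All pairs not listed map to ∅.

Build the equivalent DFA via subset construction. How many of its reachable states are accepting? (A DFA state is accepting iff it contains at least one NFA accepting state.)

Start state of the DFA: {1}.
{1} --x--> {1, 3, 4, 6, 7}  [new]
{1} --y--> {5}  [new]
{1, 3, 4, 6, 7} --x--> {1, 2, 3, 4, 6, 7}  [new]
{1, 3, 4, 6, 7} --y--> {1, 2, 3, 5, 6, 7}  [new]
{5} --x--> {1, 6}  [new]
{5} --y--> {2, 4, 6}  [new]
{1, 2, 3, 4, 6, 7} --x--> {1, 2, 3, 4, 6, 7}  [seen]
{1, 2, 3, 4, 6, 7} --y--> {1, 2, 3, 5, 6, 7}  [seen]
{1, 2, 3, 5, 6, 7} --x--> {1, 2, 3, 4, 6, 7}  [seen]
{1, 2, 3, 5, 6, 7} --y--> {1, 2, 3, 4, 5, 6, 7}  [new]
{1, 6} --x--> {1, 2, 3, 4, 6, 7}  [seen]
{1, 6} --y--> {1, 3, 5, 6, 7}  [new]
{2, 4, 6} --x--> {1, 2, 3, 4, 6, 7}  [seen]
{2, 4, 6} --y--> {1, 2, 3, 5, 6, 7}  [seen]
{1, 2, 3, 4, 5, 6, 7} --x--> {1, 2, 3, 4, 6, 7}  [seen]
{1, 2, 3, 4, 5, 6, 7} --y--> {1, 2, 3, 4, 5, 6, 7}  [seen]
{1, 3, 5, 6, 7} --x--> {1, 2, 3, 4, 6, 7}  [seen]
{1, 3, 5, 6, 7} --y--> {1, 2, 3, 4, 5, 6, 7}  [seen]
Reachable DFA states: {1}, {1, 3, 4, 6, 7}, {5}, {1, 2, 3, 4, 6, 7}, {1, 2, 3, 5, 6, 7}, {1, 6}, {2, 4, 6}, {1, 2, 3, 4, 5, 6, 7}, {1, 3, 5, 6, 7}.
Accepting DFA states (contain an NFA accepting state): {1}, {1, 3, 4, 6, 7}, {5}, {1, 2, 3, 4, 6, 7}, {1, 2, 3, 5, 6, 7}, {1, 6}, {2, 4, 6}, {1, 2, 3, 4, 5, 6, 7}, {1, 3, 5, 6, 7}.

9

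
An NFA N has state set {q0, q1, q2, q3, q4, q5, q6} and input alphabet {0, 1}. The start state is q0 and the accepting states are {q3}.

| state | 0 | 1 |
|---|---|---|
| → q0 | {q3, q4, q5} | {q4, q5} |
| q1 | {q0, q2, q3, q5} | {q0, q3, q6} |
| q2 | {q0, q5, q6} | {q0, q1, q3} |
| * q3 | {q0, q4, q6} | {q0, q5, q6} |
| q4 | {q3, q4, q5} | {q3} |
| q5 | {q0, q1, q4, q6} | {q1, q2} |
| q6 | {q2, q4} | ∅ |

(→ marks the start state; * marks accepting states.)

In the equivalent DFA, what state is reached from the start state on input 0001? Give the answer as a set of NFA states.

Start: {q0}.
δ(q0,0) = {q3, q4, q5}.
Union: {q3, q4, q5}.
After 0: {q3, q4, q5}.
δ(q3,0) = {q0, q4, q6}; δ(q4,0) = {q3, q4, q5}; δ(q5,0) = {q0, q1, q4, q6}.
Union: {q0, q1, q3, q4, q5, q6}.
After 0: {q0, q1, q3, q4, q5, q6}.
δ(q0,0) = {q3, q4, q5}; δ(q1,0) = {q0, q2, q3, q5}; δ(q3,0) = {q0, q4, q6}; δ(q4,0) = {q3, q4, q5}; δ(q5,0) = {q0, q1, q4, q6}; δ(q6,0) = {q2, q4}.
Union: {q0, q1, q2, q3, q4, q5, q6}.
After 0: {q0, q1, q2, q3, q4, q5, q6}.
δ(q0,1) = {q4, q5}; δ(q1,1) = {q0, q3, q6}; δ(q2,1) = {q0, q1, q3}; δ(q3,1) = {q0, q5, q6}; δ(q4,1) = {q3}; δ(q5,1) = {q1, q2}; δ(q6,1) = ∅.
Union: {q0, q1, q2, q3, q4, q5, q6}.
After 1: {q0, q1, q2, q3, q4, q5, q6}.

{q0, q1, q2, q3, q4, q5, q6}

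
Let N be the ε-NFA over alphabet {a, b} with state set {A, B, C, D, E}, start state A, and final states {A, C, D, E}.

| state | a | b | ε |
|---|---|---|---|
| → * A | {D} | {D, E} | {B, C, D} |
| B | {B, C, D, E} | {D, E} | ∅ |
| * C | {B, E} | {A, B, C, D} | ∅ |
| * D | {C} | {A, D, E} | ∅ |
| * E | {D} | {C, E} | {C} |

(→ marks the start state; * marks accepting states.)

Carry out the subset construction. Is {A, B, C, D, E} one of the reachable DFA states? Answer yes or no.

yes

Start state of the DFA: {A, B, C, D} (ε-closure of the NFA start).
{A, B, C, D} --a--> {B, C, D, E}  [new]
{A, B, C, D} --b--> {A, B, C, D, E}  [new]
{B, C, D, E} --a--> {B, C, D, E}  [seen]
{B, C, D, E} --b--> {A, B, C, D, E}  [seen]
{A, B, C, D, E} --a--> {B, C, D, E}  [seen]
{A, B, C, D, E} --b--> {A, B, C, D, E}  [seen]
Reachable DFA states: {A, B, C, D}, {B, C, D, E}, {A, B, C, D, E}.
{A, B, C, D, E} is among them.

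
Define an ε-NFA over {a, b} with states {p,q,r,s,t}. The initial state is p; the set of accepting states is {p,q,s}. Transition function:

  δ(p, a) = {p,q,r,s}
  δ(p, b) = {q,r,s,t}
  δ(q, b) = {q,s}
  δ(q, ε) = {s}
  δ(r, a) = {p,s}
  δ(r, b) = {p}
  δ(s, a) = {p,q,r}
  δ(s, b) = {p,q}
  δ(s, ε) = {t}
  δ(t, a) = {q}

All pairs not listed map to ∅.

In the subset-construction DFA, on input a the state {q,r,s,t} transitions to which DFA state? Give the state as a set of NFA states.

{p,q,r,s,t}

δ(q,a) = ∅; δ(r,a) = {p,s}; δ(s,a) = {p,q,r}; δ(t,a) = {q}.
Union: {p,q,r,s}.
ε-closure gives {p,q,r,s,t}.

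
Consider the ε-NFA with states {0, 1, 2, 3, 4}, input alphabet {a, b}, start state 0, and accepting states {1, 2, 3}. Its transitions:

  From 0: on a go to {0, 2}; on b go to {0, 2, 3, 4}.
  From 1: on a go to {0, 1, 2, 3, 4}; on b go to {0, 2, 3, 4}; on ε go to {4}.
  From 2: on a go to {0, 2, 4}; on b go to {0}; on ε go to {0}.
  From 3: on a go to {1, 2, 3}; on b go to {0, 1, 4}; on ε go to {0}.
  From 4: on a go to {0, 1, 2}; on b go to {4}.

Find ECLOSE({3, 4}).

{0, 3, 4}

Begin with {3, 4}.
3 →ε {0}; add 0.
ε-closure = {0, 3, 4}.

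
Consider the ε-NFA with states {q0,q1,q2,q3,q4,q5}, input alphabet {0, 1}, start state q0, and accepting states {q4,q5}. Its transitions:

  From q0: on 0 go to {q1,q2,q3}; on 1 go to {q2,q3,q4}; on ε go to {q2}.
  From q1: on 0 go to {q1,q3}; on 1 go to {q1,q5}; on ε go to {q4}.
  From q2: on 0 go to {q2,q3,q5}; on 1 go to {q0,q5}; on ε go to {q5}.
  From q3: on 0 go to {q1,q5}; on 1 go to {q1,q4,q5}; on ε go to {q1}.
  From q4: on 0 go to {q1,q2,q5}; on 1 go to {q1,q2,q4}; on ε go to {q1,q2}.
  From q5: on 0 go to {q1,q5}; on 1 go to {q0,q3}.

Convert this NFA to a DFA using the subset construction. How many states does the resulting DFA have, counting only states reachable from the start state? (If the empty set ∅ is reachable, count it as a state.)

3

Start state of the DFA: {q0,q2,q5} (ε-closure of the NFA start).
{q0,q2,q5} --0--> {q1,q2,q3,q4,q5}  [new]
{q0,q2,q5} --1--> {q0,q1,q2,q3,q4,q5}  [new]
{q1,q2,q3,q4,q5} --0--> {q1,q2,q3,q4,q5}  [seen]
{q1,q2,q3,q4,q5} --1--> {q0,q1,q2,q3,q4,q5}  [seen]
{q0,q1,q2,q3,q4,q5} --0--> {q1,q2,q3,q4,q5}  [seen]
{q0,q1,q2,q3,q4,q5} --1--> {q0,q1,q2,q3,q4,q5}  [seen]
Reachable DFA states: {q0,q2,q5}, {q1,q2,q3,q4,q5}, {q0,q1,q2,q3,q4,q5}.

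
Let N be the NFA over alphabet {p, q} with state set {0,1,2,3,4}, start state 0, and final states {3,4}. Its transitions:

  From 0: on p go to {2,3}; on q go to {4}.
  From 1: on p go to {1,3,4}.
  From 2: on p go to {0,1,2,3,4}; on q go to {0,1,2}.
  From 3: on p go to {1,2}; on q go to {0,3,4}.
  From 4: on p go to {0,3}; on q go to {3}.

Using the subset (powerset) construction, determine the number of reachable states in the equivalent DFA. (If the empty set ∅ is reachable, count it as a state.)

12

Start state of the DFA: {0}.
{0} --p--> {2,3}  [new]
{0} --q--> {4}  [new]
{2,3} --p--> {0,1,2,3,4}  [new]
{2,3} --q--> {0,1,2,3,4}  [seen]
{4} --p--> {0,3}  [new]
{4} --q--> {3}  [new]
{0,1,2,3,4} --p--> {0,1,2,3,4}  [seen]
{0,1,2,3,4} --q--> {0,1,2,3,4}  [seen]
{0,3} --p--> {1,2,3}  [new]
{0,3} --q--> {0,3,4}  [new]
{3} --p--> {1,2}  [new]
{3} --q--> {0,3,4}  [seen]
{1,2,3} --p--> {0,1,2,3,4}  [seen]
{1,2,3} --q--> {0,1,2,3,4}  [seen]
{0,3,4} --p--> {0,1,2,3}  [new]
{0,3,4} --q--> {0,3,4}  [seen]
{1,2} --p--> {0,1,2,3,4}  [seen]
{1,2} --q--> {0,1,2}  [new]
{0,1,2,3} --p--> {0,1,2,3,4}  [seen]
{0,1,2,3} --q--> {0,1,2,3,4}  [seen]
{0,1,2} --p--> {0,1,2,3,4}  [seen]
{0,1,2} --q--> {0,1,2,4}  [new]
{0,1,2,4} --p--> {0,1,2,3,4}  [seen]
{0,1,2,4} --q--> {0,1,2,3,4}  [seen]
Reachable DFA states: {0}, {2,3}, {4}, {0,1,2,3,4}, {0,3}, {3}, {1,2,3}, {0,3,4}, {1,2}, {0,1,2,3}, {0,1,2}, {0,1,2,4}.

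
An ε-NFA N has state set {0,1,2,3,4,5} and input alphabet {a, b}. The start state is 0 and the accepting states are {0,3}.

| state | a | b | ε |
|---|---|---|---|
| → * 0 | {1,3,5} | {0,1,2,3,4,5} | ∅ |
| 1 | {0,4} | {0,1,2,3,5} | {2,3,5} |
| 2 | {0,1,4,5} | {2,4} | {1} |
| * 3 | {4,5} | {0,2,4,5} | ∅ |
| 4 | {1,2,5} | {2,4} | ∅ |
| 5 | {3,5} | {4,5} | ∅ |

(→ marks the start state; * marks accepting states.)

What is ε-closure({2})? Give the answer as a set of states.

Begin with {2}.
2 →ε {1}; add 1.
1 →ε {2,3,5}; add 3, 5.
ε-closure = {1,2,3,5}.

{1,2,3,5}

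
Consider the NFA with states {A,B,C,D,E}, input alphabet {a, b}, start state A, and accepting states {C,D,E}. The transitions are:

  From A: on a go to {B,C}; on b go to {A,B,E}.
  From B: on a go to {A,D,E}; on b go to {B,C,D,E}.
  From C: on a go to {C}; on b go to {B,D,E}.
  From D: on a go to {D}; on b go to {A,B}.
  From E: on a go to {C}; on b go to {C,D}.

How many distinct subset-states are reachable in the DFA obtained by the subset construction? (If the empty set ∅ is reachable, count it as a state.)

Start state of the DFA: {A}.
{A} --a--> {B,C}  [new]
{A} --b--> {A,B,E}  [new]
{B,C} --a--> {A,C,D,E}  [new]
{B,C} --b--> {B,C,D,E}  [new]
{A,B,E} --a--> {A,B,C,D,E}  [new]
{A,B,E} --b--> {A,B,C,D,E}  [seen]
{A,C,D,E} --a--> {B,C,D}  [new]
{A,C,D,E} --b--> {A,B,C,D,E}  [seen]
{B,C,D,E} --a--> {A,C,D,E}  [seen]
{B,C,D,E} --b--> {A,B,C,D,E}  [seen]
{A,B,C,D,E} --a--> {A,B,C,D,E}  [seen]
{A,B,C,D,E} --b--> {A,B,C,D,E}  [seen]
{B,C,D} --a--> {A,C,D,E}  [seen]
{B,C,D} --b--> {A,B,C,D,E}  [seen]
Reachable DFA states: {A}, {B,C}, {A,B,E}, {A,C,D,E}, {B,C,D,E}, {A,B,C,D,E}, {B,C,D}.

7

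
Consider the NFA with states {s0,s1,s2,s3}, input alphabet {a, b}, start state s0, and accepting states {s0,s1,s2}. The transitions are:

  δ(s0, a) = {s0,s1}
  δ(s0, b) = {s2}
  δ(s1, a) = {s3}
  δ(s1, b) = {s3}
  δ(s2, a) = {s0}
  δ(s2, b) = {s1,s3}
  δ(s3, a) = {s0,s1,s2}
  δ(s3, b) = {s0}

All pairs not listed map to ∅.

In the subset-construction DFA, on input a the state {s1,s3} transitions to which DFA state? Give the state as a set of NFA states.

δ(s1,a) = {s3}; δ(s3,a) = {s0,s1,s2}.
Union: {s0,s1,s2,s3}.

{s0,s1,s2,s3}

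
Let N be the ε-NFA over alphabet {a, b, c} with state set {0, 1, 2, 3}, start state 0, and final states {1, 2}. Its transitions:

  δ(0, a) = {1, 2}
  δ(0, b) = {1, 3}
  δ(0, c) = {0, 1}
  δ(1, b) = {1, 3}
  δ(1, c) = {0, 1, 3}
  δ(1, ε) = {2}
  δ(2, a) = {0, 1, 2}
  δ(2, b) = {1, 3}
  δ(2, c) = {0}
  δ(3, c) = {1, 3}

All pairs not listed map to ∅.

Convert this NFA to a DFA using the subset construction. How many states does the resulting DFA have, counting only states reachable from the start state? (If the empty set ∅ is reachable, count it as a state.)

5

Start state of the DFA: {0} (ε-closure of the NFA start).
{0} --a--> {1, 2}  [new]
{0} --b--> {1, 2, 3}  [new]
{0} --c--> {0, 1, 2}  [new]
{1, 2} --a--> {0, 1, 2}  [seen]
{1, 2} --b--> {1, 2, 3}  [seen]
{1, 2} --c--> {0, 1, 2, 3}  [new]
{1, 2, 3} --a--> {0, 1, 2}  [seen]
{1, 2, 3} --b--> {1, 2, 3}  [seen]
{1, 2, 3} --c--> {0, 1, 2, 3}  [seen]
{0, 1, 2} --a--> {0, 1, 2}  [seen]
{0, 1, 2} --b--> {1, 2, 3}  [seen]
{0, 1, 2} --c--> {0, 1, 2, 3}  [seen]
{0, 1, 2, 3} --a--> {0, 1, 2}  [seen]
{0, 1, 2, 3} --b--> {1, 2, 3}  [seen]
{0, 1, 2, 3} --c--> {0, 1, 2, 3}  [seen]
Reachable DFA states: {0}, {1, 2}, {1, 2, 3}, {0, 1, 2}, {0, 1, 2, 3}.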